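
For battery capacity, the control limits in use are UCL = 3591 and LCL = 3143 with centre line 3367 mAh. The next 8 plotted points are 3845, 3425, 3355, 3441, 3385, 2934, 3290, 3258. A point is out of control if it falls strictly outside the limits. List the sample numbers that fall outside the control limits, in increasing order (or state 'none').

Compare each point to [3143, 3591]: sample 1 = 3845 > UCL; sample 6 = 2934 < LCL.

1, 6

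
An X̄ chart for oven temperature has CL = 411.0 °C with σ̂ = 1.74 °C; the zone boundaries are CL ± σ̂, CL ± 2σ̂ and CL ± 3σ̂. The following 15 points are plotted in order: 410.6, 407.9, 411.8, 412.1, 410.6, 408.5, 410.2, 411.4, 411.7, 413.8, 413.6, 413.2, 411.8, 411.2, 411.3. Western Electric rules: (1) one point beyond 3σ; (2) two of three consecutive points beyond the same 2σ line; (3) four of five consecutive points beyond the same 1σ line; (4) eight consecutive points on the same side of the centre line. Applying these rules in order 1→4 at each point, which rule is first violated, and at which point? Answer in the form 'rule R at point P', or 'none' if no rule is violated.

Zone of each point (C = within 1σ̂, B = 1σ̂–2σ̂, A = 2σ̂–3σ̂, * = beyond 3σ̂; sign = side of CL): 1:-C, 2:-B, 3:+C, 4:+C, 5:-C, 6:-B, 7:-C, 8:+C, 9:+C, 10:+B, 11:+B, 12:+B, 13:+C, 14:+C, 15:+C
Rule 4 (eight consecutive points on the same side of the centre line) is satisfied at point 15.

rule 4 at point 15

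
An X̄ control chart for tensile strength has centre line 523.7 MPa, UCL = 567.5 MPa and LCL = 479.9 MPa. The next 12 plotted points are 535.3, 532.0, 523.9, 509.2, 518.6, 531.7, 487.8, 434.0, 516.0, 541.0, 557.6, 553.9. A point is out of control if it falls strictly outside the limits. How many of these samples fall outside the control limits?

1

Compare each point to [479.9, 567.5]: sample 8 = 434.0 < LCL.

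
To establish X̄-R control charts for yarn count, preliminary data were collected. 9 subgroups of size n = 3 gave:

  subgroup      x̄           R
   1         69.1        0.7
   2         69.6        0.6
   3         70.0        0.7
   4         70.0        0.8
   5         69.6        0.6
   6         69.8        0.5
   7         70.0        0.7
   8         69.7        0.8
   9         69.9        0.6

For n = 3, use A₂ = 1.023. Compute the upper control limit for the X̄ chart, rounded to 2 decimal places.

70.43

X̄̄ = (69.1 + 69.6 + 70.0 + 70.0 + 69.6 + 69.8 + 70.0 + 69.7 + 69.9) / 9 = 627.7000 / 9 = 69.7444
R̄ = (0.7 + 0.6 + 0.7 + 0.8 + 0.6 + 0.5 + 0.7 + 0.8 + 0.6) / 9 = 6.0000 / 9 = 0.6667
UCL = X̄̄ + A₂·R̄ = 69.7444 + 1.023 × 0.6667 = 70.4264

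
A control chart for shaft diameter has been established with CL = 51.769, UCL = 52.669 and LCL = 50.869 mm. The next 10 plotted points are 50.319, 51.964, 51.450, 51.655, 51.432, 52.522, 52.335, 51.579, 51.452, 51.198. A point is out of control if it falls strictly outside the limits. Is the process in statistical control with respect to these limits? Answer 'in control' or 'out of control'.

Compare each point to [50.869, 52.669]: sample 1 = 50.319 < LCL.

out of control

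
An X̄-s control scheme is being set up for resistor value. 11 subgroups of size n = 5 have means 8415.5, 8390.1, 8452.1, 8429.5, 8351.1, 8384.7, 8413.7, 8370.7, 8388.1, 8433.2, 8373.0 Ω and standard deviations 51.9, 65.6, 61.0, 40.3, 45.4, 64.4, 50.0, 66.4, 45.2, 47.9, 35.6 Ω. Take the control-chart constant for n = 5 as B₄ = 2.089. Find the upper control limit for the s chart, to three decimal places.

s̄ = (51.9 + 65.6 + 61.0 + 40.3 + 45.4 + 64.4 + 50.0 + 66.4 + 45.2 + 47.9 + 35.6) / 11 = 52.1545
UCL_s = B₄·s̄ = 2.089 × 52.1545 = 108.9508

108.951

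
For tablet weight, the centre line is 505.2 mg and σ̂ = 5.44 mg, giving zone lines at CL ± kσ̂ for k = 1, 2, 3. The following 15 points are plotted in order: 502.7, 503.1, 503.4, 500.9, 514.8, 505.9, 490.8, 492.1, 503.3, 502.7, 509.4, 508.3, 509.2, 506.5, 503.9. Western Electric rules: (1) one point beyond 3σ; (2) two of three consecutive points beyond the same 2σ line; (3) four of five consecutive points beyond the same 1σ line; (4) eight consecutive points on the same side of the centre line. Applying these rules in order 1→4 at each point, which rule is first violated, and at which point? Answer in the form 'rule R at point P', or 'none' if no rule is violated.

rule 2 at point 8

Zone of each point (C = within 1σ̂, B = 1σ̂–2σ̂, A = 2σ̂–3σ̂, * = beyond 3σ̂; sign = side of CL): 1:-C, 2:-C, 3:-C, 4:-C, 5:+B, 6:+C, 7:-A, 8:-A, 9:-C, 10:-C, 11:+C, 12:+C, 13:+C, 14:+C, 15:-C
Rule 2 (two of three consecutive points beyond the same 2σ limit) is satisfied at point 8.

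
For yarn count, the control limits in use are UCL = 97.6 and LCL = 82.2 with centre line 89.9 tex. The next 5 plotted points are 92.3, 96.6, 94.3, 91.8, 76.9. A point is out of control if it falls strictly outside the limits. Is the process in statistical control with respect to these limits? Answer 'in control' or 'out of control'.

Compare each point to [82.2, 97.6]: sample 5 = 76.9 < LCL.

out of control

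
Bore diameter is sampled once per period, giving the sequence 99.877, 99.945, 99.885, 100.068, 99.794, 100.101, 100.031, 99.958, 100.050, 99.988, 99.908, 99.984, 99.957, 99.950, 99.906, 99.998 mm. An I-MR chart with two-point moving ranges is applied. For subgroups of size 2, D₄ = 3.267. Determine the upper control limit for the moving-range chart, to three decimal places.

0.330

Moving ranges: 0.068, 0.060, 0.183, 0.274, 0.307, 0.070, 0.073, 0.092, 0.062, 0.080, 0.076, 0.027, 0.007, 0.044, 0.092; M̄R̄ = 1.5150 / 15 = 0.1010
UCL_MR = D₄·M̄R̄ = 3.267 × 0.1010 = 0.3300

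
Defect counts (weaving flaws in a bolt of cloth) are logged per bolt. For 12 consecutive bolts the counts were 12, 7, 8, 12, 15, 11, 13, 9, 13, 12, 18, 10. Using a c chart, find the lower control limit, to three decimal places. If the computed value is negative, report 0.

c̄ = (12 + 7 + 8 + 12 + 15 + 11 + 13 + 9 + 13 + 12 + 18 + 10) / 12 = 140 / 12 = 11.6667
LCL = c̄ − 3√c̄ = 11.6667 − 3 × 3.4157 = 1.4197

1.420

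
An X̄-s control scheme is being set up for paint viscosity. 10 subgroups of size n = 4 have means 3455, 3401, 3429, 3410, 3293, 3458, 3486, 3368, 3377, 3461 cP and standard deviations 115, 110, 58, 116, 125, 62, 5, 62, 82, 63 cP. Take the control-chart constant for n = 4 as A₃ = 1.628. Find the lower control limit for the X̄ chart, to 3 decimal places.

X̄̄ = (3455 + 3401 + 3429 + 3410 + 3293 + 3458 + 3486 + 3368 + 3377 + 3461) / 10 = 3413.8000
s̄ = (115 + 110 + 58 + 116 + 125 + 62 + 5 + 62 + 82 + 63) / 10 = 79.8000
LCL = X̄̄ − A₃·s̄ = 3413.8000 − 1.628 × 79.8000 = 3283.8856

3283.886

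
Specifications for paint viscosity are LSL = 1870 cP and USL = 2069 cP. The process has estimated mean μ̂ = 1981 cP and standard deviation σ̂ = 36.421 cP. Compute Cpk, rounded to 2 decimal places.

0.81

Cpu = (USL − μ̂) / (3σ̂) = (2069 − 1981) / (3 × 36.421) = 0.8054; Cpl = (μ̂ − LSL) / (3σ̂) = (1981 − 1870) / (3 × 36.421) = 1.0159; Cpk = min(Cpu, Cpl) = 0.8054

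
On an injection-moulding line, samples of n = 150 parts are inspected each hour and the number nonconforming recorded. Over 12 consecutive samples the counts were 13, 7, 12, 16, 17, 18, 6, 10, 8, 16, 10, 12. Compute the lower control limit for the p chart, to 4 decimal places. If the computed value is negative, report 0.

p̄ = Σdᵢ / (k·n) = 145 / (12 × 150) = 0.08056
LCL = p̄ − 3·√(p̄(1−p̄)/n) = 0.08056 − 3 × 0.02222 = 0.01389

0.0139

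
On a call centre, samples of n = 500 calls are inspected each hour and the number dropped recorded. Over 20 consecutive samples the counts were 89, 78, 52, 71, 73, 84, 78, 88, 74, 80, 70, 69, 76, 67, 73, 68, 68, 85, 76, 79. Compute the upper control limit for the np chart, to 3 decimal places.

98.840

p̄ = Σdᵢ / (k·n) = 1498 / (20 × 500) = 0.14980
UCL = np̄ + 3·√(np̄(1−p̄)) = 74.9000 + 3 × √(74.9000×0.85020) = 74.9000 + 3 × 7.9800 = 98.8399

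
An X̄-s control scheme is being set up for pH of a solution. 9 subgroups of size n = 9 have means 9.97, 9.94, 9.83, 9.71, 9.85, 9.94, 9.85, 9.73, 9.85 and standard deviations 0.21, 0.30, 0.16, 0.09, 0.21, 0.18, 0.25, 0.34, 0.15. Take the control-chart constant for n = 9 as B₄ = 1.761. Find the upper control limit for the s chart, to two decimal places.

s̄ = (0.21 + 0.30 + 0.16 + 0.09 + 0.21 + 0.18 + 0.25 + 0.34 + 0.15) / 9 = 0.2100
UCL_s = B₄·s̄ = 1.761 × 0.2100 = 0.3698

0.37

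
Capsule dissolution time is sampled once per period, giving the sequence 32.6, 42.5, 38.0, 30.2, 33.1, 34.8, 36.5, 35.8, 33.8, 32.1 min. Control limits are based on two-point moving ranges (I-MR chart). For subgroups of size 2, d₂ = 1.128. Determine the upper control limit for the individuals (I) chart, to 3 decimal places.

44.662

X̄ = (32.6 + 42.5 + 38.0 + 30.2 + 33.1 + 34.8 + 36.5 + 35.8 + 33.8 + 32.1) / 10 = 34.9400
Moving ranges: 9.9, 4.5, 7.8, 2.9, 1.7, 1.7, 0.7, 2.0, 1.7; M̄R̄ = 32.9000 / 9 = 3.6556
UCL = X̄ + 3·M̄R̄/d₂ = 34.9400 + 3 × 3.6556 / 1.128 = 44.6622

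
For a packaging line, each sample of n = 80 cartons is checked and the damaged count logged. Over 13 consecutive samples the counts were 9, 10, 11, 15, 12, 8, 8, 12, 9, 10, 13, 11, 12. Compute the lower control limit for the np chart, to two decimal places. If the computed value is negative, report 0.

p̄ = Σdᵢ / (k·n) = 140 / (13 × 80) = 0.13462
LCL = np̄ − 3·√(np̄(1−p̄)) = 10.7692 − 3 × 3.0528 = 1.6109

1.61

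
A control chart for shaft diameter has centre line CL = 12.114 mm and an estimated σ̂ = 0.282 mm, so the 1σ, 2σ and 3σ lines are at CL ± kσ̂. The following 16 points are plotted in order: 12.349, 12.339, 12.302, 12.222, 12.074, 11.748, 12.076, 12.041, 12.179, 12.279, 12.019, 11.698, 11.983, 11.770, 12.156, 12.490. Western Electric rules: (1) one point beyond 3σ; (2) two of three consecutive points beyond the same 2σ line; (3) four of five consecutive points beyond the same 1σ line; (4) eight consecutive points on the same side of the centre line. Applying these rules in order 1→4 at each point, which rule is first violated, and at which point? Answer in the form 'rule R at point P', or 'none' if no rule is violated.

none

Zone of each point (C = within 1σ̂, B = 1σ̂–2σ̂, A = 2σ̂–3σ̂, * = beyond 3σ̂; sign = side of CL): 1:+C, 2:+C, 3:+C, 4:+C, 5:-C, 6:-B, 7:-C, 8:-C, 9:+C, 10:+C, 11:-C, 12:-B, 13:-C, 14:-B, 15:+C, 16:+B
No rule fires across all 16 points.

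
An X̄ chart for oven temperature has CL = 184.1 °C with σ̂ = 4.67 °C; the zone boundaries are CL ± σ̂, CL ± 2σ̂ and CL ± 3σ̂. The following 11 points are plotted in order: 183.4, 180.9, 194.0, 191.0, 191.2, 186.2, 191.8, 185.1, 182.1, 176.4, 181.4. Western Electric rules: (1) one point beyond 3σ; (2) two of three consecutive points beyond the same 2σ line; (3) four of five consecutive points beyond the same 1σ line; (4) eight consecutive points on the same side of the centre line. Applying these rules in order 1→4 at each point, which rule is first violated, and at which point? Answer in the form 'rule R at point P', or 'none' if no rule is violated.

Zone of each point (C = within 1σ̂, B = 1σ̂–2σ̂, A = 2σ̂–3σ̂, * = beyond 3σ̂; sign = side of CL): 1:-C, 2:-C, 3:+A, 4:+B, 5:+B, 6:+C, 7:+B, 8:+C, 9:-C, 10:-B, 11:-C
Rule 3 (four of five consecutive points beyond the same 1σ limit) is satisfied at point 7.

rule 3 at point 7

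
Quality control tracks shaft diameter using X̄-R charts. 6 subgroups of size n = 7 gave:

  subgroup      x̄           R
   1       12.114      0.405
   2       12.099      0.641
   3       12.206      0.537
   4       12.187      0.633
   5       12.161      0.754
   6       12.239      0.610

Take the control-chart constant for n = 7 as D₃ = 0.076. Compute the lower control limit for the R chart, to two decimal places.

0.05

R̄ = (0.405 + 0.641 + 0.537 + 0.633 + 0.754 + 0.610) / 6 = 3.5800 / 6 = 0.5967
LCL_R = D₃·R̄ = 0.076 × 0.5967 = 0.0453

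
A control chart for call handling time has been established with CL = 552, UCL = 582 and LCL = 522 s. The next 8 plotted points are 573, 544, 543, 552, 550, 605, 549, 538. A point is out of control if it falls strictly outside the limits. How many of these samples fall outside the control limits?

Compare each point to [522, 582]: sample 6 = 605 > UCL.

1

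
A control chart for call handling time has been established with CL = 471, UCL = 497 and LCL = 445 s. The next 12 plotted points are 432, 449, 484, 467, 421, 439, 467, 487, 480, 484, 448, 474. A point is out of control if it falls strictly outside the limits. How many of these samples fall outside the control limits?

3

Compare each point to [445, 497]: sample 1 = 432 < LCL; sample 5 = 421 < LCL; sample 6 = 439 < LCL.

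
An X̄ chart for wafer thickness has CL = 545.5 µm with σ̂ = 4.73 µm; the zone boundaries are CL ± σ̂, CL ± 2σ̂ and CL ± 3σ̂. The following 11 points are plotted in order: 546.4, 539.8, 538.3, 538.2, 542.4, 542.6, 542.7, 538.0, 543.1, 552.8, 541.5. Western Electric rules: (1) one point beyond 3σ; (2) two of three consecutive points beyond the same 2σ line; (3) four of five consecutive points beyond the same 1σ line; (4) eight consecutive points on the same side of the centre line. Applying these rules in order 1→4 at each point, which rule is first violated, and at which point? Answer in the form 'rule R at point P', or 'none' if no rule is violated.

rule 4 at point 9

Zone of each point (C = within 1σ̂, B = 1σ̂–2σ̂, A = 2σ̂–3σ̂, * = beyond 3σ̂; sign = side of CL): 1:+C, 2:-B, 3:-B, 4:-B, 5:-C, 6:-C, 7:-C, 8:-B, 9:-C, 10:+B, 11:-C
Rule 4 (eight consecutive points on the same side of the centre line) is satisfied at point 9.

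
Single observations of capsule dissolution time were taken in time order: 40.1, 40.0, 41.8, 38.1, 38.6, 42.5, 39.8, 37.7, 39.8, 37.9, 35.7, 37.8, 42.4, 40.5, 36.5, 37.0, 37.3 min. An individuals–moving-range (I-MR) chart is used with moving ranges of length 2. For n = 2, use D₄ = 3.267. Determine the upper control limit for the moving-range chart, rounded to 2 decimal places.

Moving ranges: 0.1, 1.8, 3.7, 0.5, 3.9, 2.7, 2.1, 2.1, 1.9, 2.2, 2.1, 4.6, 1.9, 4.0, 0.5, 0.3; M̄R̄ = 34.4000 / 16 = 2.1500
UCL_MR = D₄·M̄R̄ = 3.267 × 2.1500 = 7.0240

7.02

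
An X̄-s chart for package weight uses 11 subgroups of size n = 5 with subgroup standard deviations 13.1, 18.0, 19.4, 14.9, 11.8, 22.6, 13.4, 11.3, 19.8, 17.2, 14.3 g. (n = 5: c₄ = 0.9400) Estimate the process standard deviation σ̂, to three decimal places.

s̄ = (13.1 + 18.0 + 19.4 + 14.9 + 11.8 + 22.6 + 13.4 + 11.3 + 19.8 + 17.2 + 14.3) / 11 = 15.9818
σ̂ = s̄ / c₄ = 15.9818 / 0.9400 = 17.0019

17.002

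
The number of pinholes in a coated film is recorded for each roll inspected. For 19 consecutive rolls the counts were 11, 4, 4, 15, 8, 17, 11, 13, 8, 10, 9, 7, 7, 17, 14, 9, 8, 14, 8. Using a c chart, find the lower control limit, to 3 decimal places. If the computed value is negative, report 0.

0.624

c̄ = (11 + 4 + 4 + 15 + 8 + 17 + 11 + 13 + 8 + 10 + 9 + 7 + 7 + 17 + 14 + 9 + 8 + 14 + 8) / 19 = 194 / 19 = 10.2105
LCL = c̄ − 3√c̄ = 10.2105 − 3 × 3.1954 = 0.6244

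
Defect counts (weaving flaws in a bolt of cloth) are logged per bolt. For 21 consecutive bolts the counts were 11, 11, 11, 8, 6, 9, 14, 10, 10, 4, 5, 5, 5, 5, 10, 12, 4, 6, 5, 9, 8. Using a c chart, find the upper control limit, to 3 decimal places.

16.485

c̄ = (11 + 11 + 11 + 8 + 6 + 9 + 14 + 10 + 10 + 4 + 5 + 5 + 5 + 5 + 10 + 12 + 4 + 6 + 5 + 9 + 8) / 21 = 168 / 21 = 8.0000
UCL = c̄ + 3√c̄ = 8.0000 + 3 × √8.0000 = 8.0000 + 3 × 2.8284 = 16.4853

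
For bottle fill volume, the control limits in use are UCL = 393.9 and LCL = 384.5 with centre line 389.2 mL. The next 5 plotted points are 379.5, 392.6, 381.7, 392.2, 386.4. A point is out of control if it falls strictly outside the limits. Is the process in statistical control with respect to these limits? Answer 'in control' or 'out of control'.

out of control

Compare each point to [384.5, 393.9]: sample 1 = 379.5 < LCL; sample 3 = 381.7 < LCL.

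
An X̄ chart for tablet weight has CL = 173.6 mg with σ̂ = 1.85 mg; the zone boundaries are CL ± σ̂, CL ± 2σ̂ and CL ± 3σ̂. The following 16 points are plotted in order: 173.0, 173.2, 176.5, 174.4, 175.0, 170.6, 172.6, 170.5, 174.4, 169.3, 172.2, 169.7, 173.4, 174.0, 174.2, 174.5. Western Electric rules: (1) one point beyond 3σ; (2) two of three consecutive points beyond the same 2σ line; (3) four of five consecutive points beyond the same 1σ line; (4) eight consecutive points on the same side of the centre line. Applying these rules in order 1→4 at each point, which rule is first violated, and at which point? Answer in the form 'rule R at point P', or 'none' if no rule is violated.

rule 2 at point 12

Zone of each point (C = within 1σ̂, B = 1σ̂–2σ̂, A = 2σ̂–3σ̂, * = beyond 3σ̂; sign = side of CL): 1:-C, 2:-C, 3:+B, 4:+C, 5:+C, 6:-B, 7:-C, 8:-B, 9:+C, 10:-A, 11:-C, 12:-A, 13:-C, 14:+C, 15:+C, 16:+C
Rule 2 (two of three consecutive points beyond the same 2σ limit) is satisfied at point 12.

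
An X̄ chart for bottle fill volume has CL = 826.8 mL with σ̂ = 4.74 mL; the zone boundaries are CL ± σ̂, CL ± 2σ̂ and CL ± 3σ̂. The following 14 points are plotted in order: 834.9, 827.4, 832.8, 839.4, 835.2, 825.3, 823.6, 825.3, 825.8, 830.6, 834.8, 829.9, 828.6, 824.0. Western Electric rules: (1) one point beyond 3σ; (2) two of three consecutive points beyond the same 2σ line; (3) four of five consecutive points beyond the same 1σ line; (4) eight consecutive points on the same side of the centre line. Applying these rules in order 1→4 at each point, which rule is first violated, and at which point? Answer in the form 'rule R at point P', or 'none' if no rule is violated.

rule 3 at point 5

Zone of each point (C = within 1σ̂, B = 1σ̂–2σ̂, A = 2σ̂–3σ̂, * = beyond 3σ̂; sign = side of CL): 1:+B, 2:+C, 3:+B, 4:+A, 5:+B, 6:-C, 7:-C, 8:-C, 9:-C, 10:+C, 11:+B, 12:+C, 13:+C, 14:-C
Rule 3 (four of five consecutive points beyond the same 1σ limit) is satisfied at point 5.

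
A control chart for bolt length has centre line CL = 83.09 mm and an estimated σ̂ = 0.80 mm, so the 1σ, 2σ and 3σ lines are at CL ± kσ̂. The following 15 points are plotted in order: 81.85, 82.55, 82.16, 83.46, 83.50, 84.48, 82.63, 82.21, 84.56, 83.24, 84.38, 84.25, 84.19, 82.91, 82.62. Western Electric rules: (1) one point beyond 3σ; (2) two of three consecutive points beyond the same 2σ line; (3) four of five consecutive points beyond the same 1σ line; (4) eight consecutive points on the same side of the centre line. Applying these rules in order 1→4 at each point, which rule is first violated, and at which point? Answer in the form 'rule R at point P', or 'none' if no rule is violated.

rule 3 at point 13

Zone of each point (C = within 1σ̂, B = 1σ̂–2σ̂, A = 2σ̂–3σ̂, * = beyond 3σ̂; sign = side of CL): 1:-B, 2:-C, 3:-B, 4:+C, 5:+C, 6:+B, 7:-C, 8:-B, 9:+B, 10:+C, 11:+B, 12:+B, 13:+B, 14:-C, 15:-C
Rule 3 (four of five consecutive points beyond the same 1σ limit) is satisfied at point 13.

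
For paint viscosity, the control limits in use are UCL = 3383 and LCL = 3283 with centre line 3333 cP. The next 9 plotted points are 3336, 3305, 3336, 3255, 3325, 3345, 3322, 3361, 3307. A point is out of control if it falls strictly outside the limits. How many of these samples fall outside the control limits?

Compare each point to [3283, 3383]: sample 4 = 3255 < LCL.

1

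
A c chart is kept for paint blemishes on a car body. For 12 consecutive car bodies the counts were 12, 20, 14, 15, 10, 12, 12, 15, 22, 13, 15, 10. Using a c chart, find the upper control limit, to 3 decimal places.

c̄ = (12 + 20 + 14 + 15 + 10 + 12 + 12 + 15 + 22 + 13 + 15 + 10) / 12 = 170 / 12 = 14.1667
UCL = c̄ + 3√c̄ = 14.1667 + 3 × √14.1667 = 14.1667 + 3 × 3.7639 = 25.4583

25.458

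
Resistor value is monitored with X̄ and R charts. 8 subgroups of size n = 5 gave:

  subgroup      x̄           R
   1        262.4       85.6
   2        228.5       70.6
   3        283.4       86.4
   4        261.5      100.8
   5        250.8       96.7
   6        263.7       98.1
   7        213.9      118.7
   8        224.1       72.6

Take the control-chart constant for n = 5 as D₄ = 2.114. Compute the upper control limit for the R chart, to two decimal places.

192.77

R̄ = (85.6 + 70.6 + 86.4 + 100.8 + 96.7 + 98.1 + 118.7 + 72.6) / 8 = 729.5000 / 8 = 91.1875
UCL_R = D₄·R̄ = 2.114 × 91.1875 = 192.7704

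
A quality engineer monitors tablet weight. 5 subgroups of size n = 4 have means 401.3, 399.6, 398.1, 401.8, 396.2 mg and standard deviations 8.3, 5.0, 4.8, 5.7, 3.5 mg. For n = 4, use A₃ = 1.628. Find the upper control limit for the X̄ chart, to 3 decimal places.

X̄̄ = (401.3 + 399.6 + 398.1 + 401.8 + 396.2) / 5 = 399.4000
s̄ = (8.3 + 5.0 + 4.8 + 5.7 + 3.5) / 5 = 5.4600
UCL = X̄̄ + A₃·s̄ = 399.4000 + 1.628 × 5.4600 = 408.2889

408.289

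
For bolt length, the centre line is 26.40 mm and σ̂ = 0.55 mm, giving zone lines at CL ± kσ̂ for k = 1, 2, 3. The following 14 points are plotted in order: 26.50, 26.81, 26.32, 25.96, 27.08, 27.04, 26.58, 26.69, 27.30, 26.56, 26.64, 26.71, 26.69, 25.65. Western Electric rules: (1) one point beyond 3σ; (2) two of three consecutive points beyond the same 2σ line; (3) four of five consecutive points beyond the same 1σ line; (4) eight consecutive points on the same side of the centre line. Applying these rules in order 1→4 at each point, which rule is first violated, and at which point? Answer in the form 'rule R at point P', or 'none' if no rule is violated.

Zone of each point (C = within 1σ̂, B = 1σ̂–2σ̂, A = 2σ̂–3σ̂, * = beyond 3σ̂; sign = side of CL): 1:+C, 2:+C, 3:-C, 4:-C, 5:+B, 6:+B, 7:+C, 8:+C, 9:+B, 10:+C, 11:+C, 12:+C, 13:+C, 14:-B
Rule 4 (eight consecutive points on the same side of the centre line) is satisfied at point 12.

rule 4 at point 12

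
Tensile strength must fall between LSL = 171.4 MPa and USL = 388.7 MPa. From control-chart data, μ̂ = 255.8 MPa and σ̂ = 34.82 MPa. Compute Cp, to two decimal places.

1.04

Cp = (USL − LSL) / (6σ̂) = (388.7 − 171.4) / (6 × 34.82) = 217.3000 / 208.9200 = 1.0401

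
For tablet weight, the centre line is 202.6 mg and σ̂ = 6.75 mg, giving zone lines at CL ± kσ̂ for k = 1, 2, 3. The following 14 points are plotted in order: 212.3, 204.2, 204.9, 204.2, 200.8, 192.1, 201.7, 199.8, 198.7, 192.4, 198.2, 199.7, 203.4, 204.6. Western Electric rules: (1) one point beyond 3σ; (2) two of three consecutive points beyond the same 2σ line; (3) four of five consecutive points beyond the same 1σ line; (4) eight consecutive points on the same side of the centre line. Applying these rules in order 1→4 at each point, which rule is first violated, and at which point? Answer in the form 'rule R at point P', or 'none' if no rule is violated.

Zone of each point (C = within 1σ̂, B = 1σ̂–2σ̂, A = 2σ̂–3σ̂, * = beyond 3σ̂; sign = side of CL): 1:+B, 2:+C, 3:+C, 4:+C, 5:-C, 6:-B, 7:-C, 8:-C, 9:-C, 10:-B, 11:-C, 12:-C, 13:+C, 14:+C
Rule 4 (eight consecutive points on the same side of the centre line) is satisfied at point 12.

rule 4 at point 12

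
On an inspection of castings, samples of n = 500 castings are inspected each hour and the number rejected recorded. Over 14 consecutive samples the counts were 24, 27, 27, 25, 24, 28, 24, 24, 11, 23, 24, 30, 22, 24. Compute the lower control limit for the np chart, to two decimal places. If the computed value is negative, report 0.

9.71

p̄ = Σdᵢ / (k·n) = 337 / (14 × 500) = 0.04814
LCL = np̄ − 3·√(np̄(1−p̄)) = 24.0714 − 3 × 4.7867 = 9.7113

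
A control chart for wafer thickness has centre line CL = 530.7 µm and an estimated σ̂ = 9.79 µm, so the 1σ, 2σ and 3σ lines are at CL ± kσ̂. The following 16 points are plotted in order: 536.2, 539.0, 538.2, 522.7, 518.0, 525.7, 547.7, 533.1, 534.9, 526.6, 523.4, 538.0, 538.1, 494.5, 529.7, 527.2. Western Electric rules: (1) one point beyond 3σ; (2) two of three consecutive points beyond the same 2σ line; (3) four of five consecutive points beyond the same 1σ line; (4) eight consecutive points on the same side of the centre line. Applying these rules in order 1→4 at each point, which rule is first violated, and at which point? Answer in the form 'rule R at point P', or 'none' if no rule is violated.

Zone of each point (C = within 1σ̂, B = 1σ̂–2σ̂, A = 2σ̂–3σ̂, * = beyond 3σ̂; sign = side of CL): 1:+C, 2:+C, 3:+C, 4:-C, 5:-B, 6:-C, 7:+B, 8:+C, 9:+C, 10:-C, 11:-C, 12:+C, 13:+C, 14:-*, 15:-C, 16:-C
Rule 1 (one point beyond the 3σ limits) is satisfied at point 14.

rule 1 at point 14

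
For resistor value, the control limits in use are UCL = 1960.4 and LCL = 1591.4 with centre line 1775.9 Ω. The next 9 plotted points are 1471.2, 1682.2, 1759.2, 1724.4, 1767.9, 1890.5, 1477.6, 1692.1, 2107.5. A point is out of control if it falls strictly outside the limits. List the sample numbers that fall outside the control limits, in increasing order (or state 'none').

1, 7, 9

Compare each point to [1591.4, 1960.4]: sample 1 = 1471.2 < LCL; sample 7 = 1477.6 < LCL; sample 9 = 2107.5 > UCL.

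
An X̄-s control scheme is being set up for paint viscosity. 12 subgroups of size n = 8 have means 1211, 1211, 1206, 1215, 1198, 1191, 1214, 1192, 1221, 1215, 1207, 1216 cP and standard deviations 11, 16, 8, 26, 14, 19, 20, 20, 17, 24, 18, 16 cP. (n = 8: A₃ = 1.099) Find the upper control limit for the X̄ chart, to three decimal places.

X̄̄ = (1211 + 1211 + 1206 + 1215 + 1198 + 1191 + 1214 + 1192 + 1221 + 1215 + 1207 + 1216) / 12 = 1208.0833
s̄ = (11 + 16 + 8 + 26 + 14 + 19 + 20 + 20 + 17 + 24 + 18 + 16) / 12 = 17.4167
UCL = X̄̄ + A₃·s̄ = 1208.0833 + 1.099 × 17.4167 = 1227.2242

1227.224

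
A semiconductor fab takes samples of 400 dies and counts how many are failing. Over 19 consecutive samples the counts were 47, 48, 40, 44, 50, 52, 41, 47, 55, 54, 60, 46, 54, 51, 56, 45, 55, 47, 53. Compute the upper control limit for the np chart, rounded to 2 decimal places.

p̄ = Σdᵢ / (k·n) = 945 / (19 × 400) = 0.12434
UCL = np̄ + 3·√(np̄(1−p̄)) = 49.7368 + 3 × √(49.7368×0.87566) = 49.7368 + 3 × 6.5994 = 69.5351

69.54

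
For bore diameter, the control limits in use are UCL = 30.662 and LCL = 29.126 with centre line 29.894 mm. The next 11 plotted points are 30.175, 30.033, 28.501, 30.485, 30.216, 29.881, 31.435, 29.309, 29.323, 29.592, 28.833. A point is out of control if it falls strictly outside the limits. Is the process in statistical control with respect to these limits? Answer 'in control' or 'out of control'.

Compare each point to [29.126, 30.662]: sample 3 = 28.501 < LCL; sample 7 = 31.435 > UCL; sample 11 = 28.833 < LCL.

out of control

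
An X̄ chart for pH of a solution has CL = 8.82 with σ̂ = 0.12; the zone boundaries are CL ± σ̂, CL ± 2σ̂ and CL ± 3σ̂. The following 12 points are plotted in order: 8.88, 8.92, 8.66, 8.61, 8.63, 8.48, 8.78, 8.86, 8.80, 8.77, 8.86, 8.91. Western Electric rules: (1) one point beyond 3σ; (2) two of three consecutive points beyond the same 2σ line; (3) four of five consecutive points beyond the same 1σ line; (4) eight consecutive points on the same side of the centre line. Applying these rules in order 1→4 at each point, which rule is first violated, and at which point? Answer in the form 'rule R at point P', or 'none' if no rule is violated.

Zone of each point (C = within 1σ̂, B = 1σ̂–2σ̂, A = 2σ̂–3σ̂, * = beyond 3σ̂; sign = side of CL): 1:+C, 2:+C, 3:-B, 4:-B, 5:-B, 6:-A, 7:-C, 8:+C, 9:-C, 10:-C, 11:+C, 12:+C
Rule 3 (four of five consecutive points beyond the same 1σ limit) is satisfied at point 6.

rule 3 at point 6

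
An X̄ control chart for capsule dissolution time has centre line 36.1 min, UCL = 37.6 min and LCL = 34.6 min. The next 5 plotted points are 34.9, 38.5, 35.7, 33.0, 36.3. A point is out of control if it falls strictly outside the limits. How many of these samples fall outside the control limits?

2

Compare each point to [34.6, 37.6]: sample 2 = 38.5 > UCL; sample 4 = 33.0 < LCL.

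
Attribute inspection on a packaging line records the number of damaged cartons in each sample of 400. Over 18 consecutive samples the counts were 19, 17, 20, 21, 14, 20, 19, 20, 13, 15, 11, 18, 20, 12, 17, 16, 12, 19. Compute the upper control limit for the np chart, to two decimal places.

p̄ = Σdᵢ / (k·n) = 303 / (18 × 400) = 0.04208
UCL = np̄ + 3·√(np̄(1−p̄)) = 16.8333 + 3 × √(16.8333×0.95792) = 16.8333 + 3 × 4.0156 = 28.8801

28.88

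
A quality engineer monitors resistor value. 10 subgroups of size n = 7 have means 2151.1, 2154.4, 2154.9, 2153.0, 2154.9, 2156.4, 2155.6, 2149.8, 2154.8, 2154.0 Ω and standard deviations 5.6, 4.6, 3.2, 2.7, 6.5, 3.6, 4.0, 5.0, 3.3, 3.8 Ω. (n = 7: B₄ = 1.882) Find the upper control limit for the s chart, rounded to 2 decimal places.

s̄ = (5.6 + 4.6 + 3.2 + 2.7 + 6.5 + 3.6 + 4.0 + 5.0 + 3.3 + 3.8) / 10 = 4.2300
UCL_s = B₄·s̄ = 1.882 × 4.2300 = 7.9609

7.96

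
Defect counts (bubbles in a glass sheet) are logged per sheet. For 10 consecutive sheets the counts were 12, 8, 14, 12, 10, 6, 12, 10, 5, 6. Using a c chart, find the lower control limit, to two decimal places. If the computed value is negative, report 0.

0.25

c̄ = (12 + 8 + 14 + 12 + 10 + 6 + 12 + 10 + 5 + 6) / 10 = 95 / 10 = 9.5000
LCL = c̄ − 3√c̄ = 9.5000 − 3 × 3.0822 = 0.2534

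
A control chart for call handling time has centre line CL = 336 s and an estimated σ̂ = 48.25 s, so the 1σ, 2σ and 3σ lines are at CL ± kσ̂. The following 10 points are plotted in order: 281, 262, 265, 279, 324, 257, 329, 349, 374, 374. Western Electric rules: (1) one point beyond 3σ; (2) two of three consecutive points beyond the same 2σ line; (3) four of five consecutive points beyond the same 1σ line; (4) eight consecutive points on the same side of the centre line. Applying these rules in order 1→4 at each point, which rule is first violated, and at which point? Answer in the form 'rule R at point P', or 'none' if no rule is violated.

rule 3 at point 4

Zone of each point (C = within 1σ̂, B = 1σ̂–2σ̂, A = 2σ̂–3σ̂, * = beyond 3σ̂; sign = side of CL): 1:-B, 2:-B, 3:-B, 4:-B, 5:-C, 6:-B, 7:-C, 8:+C, 9:+C, 10:+C
Rule 3 (four of five consecutive points beyond the same 1σ limit) is satisfied at point 4.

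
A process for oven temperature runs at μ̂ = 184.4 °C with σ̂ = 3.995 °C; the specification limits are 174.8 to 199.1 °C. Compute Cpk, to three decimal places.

0.801

Cpu = (USL − μ̂) / (3σ̂) = (199.1 − 184.4) / (3 × 3.995) = 1.2265; Cpl = (μ̂ − LSL) / (3σ̂) = (184.4 − 174.8) / (3 × 3.995) = 0.8010; Cpk = min(Cpu, Cpl) = 0.8010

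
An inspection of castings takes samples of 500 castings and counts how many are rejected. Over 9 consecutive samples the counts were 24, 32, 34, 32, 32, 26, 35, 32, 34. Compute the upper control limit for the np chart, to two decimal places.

p̄ = Σdᵢ / (k·n) = 281 / (9 × 500) = 0.06244
UCL = np̄ + 3·√(np̄(1−p̄)) = 31.2222 + 3 × √(31.2222×0.93756) = 31.2222 + 3 × 5.4104 = 47.4535

47.45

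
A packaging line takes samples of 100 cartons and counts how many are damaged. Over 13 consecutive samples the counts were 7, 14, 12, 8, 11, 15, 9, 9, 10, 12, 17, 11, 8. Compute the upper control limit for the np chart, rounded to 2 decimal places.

20.39

p̄ = Σdᵢ / (k·n) = 143 / (13 × 100) = 0.11000
UCL = np̄ + 3·√(np̄(1−p̄)) = 11.0000 + 3 × √(11.0000×0.89000) = 11.0000 + 3 × 3.1289 = 20.3867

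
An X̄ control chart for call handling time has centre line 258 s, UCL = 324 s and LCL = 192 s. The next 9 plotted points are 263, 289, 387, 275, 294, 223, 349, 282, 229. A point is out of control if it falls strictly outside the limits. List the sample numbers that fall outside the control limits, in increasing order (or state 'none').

Compare each point to [192, 324]: sample 3 = 387 > UCL; sample 7 = 349 > UCL.

3, 7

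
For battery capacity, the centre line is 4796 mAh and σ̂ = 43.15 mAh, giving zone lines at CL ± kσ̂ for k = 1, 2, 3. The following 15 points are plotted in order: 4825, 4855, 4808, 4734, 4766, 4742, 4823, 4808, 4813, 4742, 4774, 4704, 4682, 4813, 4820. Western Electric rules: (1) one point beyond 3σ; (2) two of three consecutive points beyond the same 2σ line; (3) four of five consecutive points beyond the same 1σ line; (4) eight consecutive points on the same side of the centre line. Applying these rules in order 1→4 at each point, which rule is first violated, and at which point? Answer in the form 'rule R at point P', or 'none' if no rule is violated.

rule 2 at point 13

Zone of each point (C = within 1σ̂, B = 1σ̂–2σ̂, A = 2σ̂–3σ̂, * = beyond 3σ̂; sign = side of CL): 1:+C, 2:+B, 3:+C, 4:-B, 5:-C, 6:-B, 7:+C, 8:+C, 9:+C, 10:-B, 11:-C, 12:-A, 13:-A, 14:+C, 15:+C
Rule 2 (two of three consecutive points beyond the same 2σ limit) is satisfied at point 13.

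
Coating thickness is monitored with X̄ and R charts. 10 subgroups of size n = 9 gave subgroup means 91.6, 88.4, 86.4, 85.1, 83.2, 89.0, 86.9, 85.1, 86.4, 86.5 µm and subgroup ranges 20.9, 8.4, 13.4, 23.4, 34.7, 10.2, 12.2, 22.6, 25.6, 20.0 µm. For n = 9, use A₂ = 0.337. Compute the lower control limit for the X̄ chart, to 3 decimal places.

80.410

X̄̄ = (91.6 + 88.4 + 86.4 + 85.1 + 83.2 + 89.0 + 86.9 + 85.1 + 86.4 + 86.5) / 10 = 868.6000 / 10 = 86.8600
R̄ = (20.9 + 8.4 + 13.4 + 23.4 + 34.7 + 10.2 + 12.2 + 22.6 + 25.6 + 20.0) / 10 = 191.4000 / 10 = 19.1400
LCL = X̄̄ − A₂·R̄ = 86.8600 − 0.337 × 19.1400 = 80.4098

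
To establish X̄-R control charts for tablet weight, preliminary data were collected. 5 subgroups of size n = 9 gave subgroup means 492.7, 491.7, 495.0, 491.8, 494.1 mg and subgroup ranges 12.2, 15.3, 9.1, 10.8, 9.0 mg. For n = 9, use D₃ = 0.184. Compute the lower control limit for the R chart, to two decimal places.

R̄ = (12.2 + 15.3 + 9.1 + 10.8 + 9.0) / 5 = 56.4000 / 5 = 11.2800
LCL_R = D₃·R̄ = 0.184 × 11.2800 = 2.0755

2.08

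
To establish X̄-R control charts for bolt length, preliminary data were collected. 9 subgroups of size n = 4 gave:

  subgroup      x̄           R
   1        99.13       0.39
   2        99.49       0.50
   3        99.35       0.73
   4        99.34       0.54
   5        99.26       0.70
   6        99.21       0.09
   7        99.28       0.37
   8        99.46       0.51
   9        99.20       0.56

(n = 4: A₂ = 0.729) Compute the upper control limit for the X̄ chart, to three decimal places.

X̄̄ = (99.13 + 99.49 + 99.35 + 99.34 + 99.26 + 99.21 + 99.28 + 99.46 + 99.20) / 9 = 893.7200 / 9 = 99.3022
R̄ = (0.39 + 0.50 + 0.73 + 0.54 + 0.70 + 0.09 + 0.37 + 0.51 + 0.56) / 9 = 4.3900 / 9 = 0.4878
UCL = X̄̄ + A₂·R̄ = 99.3022 + 0.729 × 0.4878 = 99.6578

99.658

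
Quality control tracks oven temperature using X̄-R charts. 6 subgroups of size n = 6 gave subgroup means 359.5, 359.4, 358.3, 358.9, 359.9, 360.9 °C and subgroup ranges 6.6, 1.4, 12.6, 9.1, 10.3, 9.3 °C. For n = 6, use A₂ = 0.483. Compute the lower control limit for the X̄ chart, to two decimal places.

355.51

X̄̄ = (359.5 + 359.4 + 358.3 + 358.9 + 359.9 + 360.9) / 6 = 2156.9000 / 6 = 359.4833
R̄ = (6.6 + 1.4 + 12.6 + 9.1 + 10.3 + 9.3) / 6 = 49.3000 / 6 = 8.2167
LCL = X̄̄ − A₂·R̄ = 359.4833 − 0.483 × 8.2167 = 355.5147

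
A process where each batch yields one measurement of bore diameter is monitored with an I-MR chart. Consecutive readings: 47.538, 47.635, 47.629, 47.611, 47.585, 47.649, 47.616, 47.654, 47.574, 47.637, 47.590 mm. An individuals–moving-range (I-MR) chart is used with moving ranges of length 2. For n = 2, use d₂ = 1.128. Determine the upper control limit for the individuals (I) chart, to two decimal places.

47.74

X̄ = (47.538 + 47.635 + 47.629 + 47.611 + 47.585 + 47.649 + 47.616 + 47.654 + 47.574 + 47.637 + 47.590) / 11 = 47.6107
Moving ranges: 0.097, 0.006, 0.018, 0.026, 0.064, 0.033, 0.038, 0.080, 0.063, 0.047; M̄R̄ = 0.4720 / 10 = 0.0472
UCL = X̄ + 3·M̄R̄/d₂ = 47.6107 + 3 × 0.0472 / 1.128 = 47.7363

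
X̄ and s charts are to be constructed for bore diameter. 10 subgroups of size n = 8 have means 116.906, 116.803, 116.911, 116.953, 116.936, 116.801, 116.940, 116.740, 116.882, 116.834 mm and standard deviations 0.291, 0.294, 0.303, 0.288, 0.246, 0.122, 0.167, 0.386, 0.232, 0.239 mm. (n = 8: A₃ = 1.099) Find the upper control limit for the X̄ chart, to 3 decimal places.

117.153

X̄̄ = (116.906 + 116.803 + 116.911 + 116.953 + 116.936 + 116.801 + 116.940 + 116.740 + 116.882 + 116.834) / 10 = 116.8706
s̄ = (0.291 + 0.294 + 0.303 + 0.288 + 0.246 + 0.122 + 0.167 + 0.386 + 0.232 + 0.239) / 10 = 0.2568
UCL = X̄̄ + A₃·s̄ = 116.8706 + 1.099 × 0.2568 = 117.1528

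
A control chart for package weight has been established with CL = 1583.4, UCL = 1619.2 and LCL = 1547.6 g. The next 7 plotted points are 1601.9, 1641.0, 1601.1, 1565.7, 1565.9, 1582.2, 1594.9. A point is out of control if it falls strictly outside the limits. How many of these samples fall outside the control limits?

Compare each point to [1547.6, 1619.2]: sample 2 = 1641.0 > UCL.

1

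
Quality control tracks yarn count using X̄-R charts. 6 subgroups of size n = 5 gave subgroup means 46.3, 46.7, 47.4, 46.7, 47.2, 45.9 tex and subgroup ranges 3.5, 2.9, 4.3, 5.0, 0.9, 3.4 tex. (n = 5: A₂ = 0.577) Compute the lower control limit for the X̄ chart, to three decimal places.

44.777

X̄̄ = (46.3 + 46.7 + 47.4 + 46.7 + 47.2 + 45.9) / 6 = 280.2000 / 6 = 46.7000
R̄ = (3.5 + 2.9 + 4.3 + 5.0 + 0.9 + 3.4) / 6 = 20.0000 / 6 = 3.3333
LCL = X̄̄ − A₂·R̄ = 46.7000 − 0.577 × 3.3333 = 44.7767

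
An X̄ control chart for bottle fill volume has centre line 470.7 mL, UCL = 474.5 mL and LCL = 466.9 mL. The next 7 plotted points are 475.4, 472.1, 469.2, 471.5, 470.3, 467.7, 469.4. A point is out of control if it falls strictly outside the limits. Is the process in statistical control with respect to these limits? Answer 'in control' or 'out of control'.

Compare each point to [466.9, 474.5]: sample 1 = 475.4 > UCL.

out of control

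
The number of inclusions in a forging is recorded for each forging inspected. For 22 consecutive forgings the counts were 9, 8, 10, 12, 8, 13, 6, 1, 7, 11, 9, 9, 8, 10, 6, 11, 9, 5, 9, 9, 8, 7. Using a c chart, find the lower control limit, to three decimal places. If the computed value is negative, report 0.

0.000

c̄ = (9 + 8 + 10 + 12 + 8 + 13 + 6 + 1 + 7 + 11 + 9 + 9 + 8 + 10 + 6 + 11 + 9 + 5 + 9 + 9 + 8 + 7) / 22 = 185 / 22 = 8.4091
LCL = c̄ − 3√c̄ = 8.4091 − 3 × 2.8998 = -0.2904 → 0 (cannot be negative)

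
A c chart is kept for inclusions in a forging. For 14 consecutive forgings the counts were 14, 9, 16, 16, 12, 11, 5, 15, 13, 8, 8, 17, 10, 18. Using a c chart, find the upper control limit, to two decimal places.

22.80

c̄ = (14 + 9 + 16 + 16 + 12 + 11 + 5 + 15 + 13 + 8 + 8 + 17 + 10 + 18) / 14 = 172 / 14 = 12.2857
UCL = c̄ + 3√c̄ = 12.2857 + 3 × √12.2857 = 12.2857 + 3 × 3.5051 = 22.8010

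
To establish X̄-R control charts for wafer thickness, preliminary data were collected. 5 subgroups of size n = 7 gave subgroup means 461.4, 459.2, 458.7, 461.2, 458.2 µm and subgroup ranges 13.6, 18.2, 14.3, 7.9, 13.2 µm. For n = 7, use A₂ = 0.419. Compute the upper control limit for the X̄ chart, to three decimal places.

465.371

X̄̄ = (461.4 + 459.2 + 458.7 + 461.2 + 458.2) / 5 = 2298.7000 / 5 = 459.7400
R̄ = (13.6 + 18.2 + 14.3 + 7.9 + 13.2) / 5 = 67.2000 / 5 = 13.4400
UCL = X̄̄ + A₂·R̄ = 459.7400 + 0.419 × 13.4400 = 465.3714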